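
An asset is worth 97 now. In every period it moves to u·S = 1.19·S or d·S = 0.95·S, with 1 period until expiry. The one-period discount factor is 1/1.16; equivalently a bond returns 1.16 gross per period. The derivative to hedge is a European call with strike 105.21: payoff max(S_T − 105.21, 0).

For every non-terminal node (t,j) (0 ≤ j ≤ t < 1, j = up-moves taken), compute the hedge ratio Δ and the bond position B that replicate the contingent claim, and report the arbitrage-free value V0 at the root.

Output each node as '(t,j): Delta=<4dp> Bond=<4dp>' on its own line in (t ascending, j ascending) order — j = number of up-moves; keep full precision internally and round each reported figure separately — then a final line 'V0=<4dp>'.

(0,0): Delta=0.4390 Bond=-34.8743
V0=7.7091

No-arbitrage ⇒ martingale measure with p* = (R−d)/(u−d) = 0.8750.
Terminal payoffs: V(1,0)=0.0000, V(1,1)=10.2200
(0,0): S=97.0000. Δ = (V_up−V_dn)/(S_up−S_dn) = (10.2200−0.0000)/(115.4300−92.1500) = 0.4390. V = [p*·10.2200 + (1−p*)·0.0000]/1.16 = 7.7091. B = V − Δ·S = -34.8743.
Each (Δ,B) replicates both successor values, so the strategy is self-financing and V0 is arbitrage-free.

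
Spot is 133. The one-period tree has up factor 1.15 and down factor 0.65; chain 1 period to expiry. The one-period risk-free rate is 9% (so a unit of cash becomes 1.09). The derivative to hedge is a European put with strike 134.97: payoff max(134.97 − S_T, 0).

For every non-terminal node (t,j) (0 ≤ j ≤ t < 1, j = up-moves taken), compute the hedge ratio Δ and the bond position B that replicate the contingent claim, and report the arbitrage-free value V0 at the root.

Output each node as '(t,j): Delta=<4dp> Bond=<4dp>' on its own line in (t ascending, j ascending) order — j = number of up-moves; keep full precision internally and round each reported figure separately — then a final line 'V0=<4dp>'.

Since d<R<u, set p* = (R−d)/(u−d) = 0.8800; price each node as the discounted p*-expectation of its children.
Terminal values V(1,·): V(1,0)=48.5200, V(1,1)=0.0000
  t=0,j=0: stock 133.0000 → up 152.9500 (V=0.0000), down 86.4500 (V=48.5200). Price 5.3417; hedge Δ=-0.7296, bond B=102.3817.
Each (Δ,B) replicates both successor values, so the strategy is self-financing and V0 is arbitrage-free.

(0,0): Delta=-0.7296 Bond=102.3817
V0=5.3417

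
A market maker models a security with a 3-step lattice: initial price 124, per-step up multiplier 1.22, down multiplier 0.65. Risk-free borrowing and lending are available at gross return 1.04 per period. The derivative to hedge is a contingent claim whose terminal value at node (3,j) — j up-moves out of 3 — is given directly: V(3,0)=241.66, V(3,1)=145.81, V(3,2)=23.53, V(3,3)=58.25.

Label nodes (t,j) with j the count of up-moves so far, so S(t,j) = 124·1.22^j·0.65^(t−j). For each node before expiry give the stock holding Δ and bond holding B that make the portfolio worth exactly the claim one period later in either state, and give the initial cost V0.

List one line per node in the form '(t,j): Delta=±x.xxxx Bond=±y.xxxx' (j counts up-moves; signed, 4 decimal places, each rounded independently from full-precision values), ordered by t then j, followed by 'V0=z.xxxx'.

(0,0): Delta=-0.6036 Bond=134.0127
(1,0): Delta=-2.3846 Bond=282.9168
(1,1): Delta=-0.1657 Bond=73.1224
(2,0): Delta=-3.2097 Bond=337.4641
(2,1): Delta=-2.1817 Bond=274.2809
(2,2): Delta=0.3300 Bond=-15.4452
V0=59.1631

Since d<R<u, set p* = (R−d)/(u−d) = 0.6842; price each node as the discounted p*-expectation of its children.
At expiry t=3: V(3,0)=241.6600, V(3,1)=145.8100, V(3,2)=23.5300, V(3,3)=58.2500
Node (2,0) S=52.3900: V=(p*·145.8100+(1−p*)·241.6600)/1.04=169.3062; Δ=(145.8100−241.6600)/(63.9158−34.0535)=-3.2097; B=V−Δ·S=337.4641
Node (2,1) S=98.3320: V=(p*·23.5300+(1−p*)·145.8100)/1.04=59.7546; Δ=(23.5300−145.8100)/(119.9650−63.9158)=-2.1817; B=V−Δ·S=274.2809
Node (2,2) S=184.5616: V=(p*·58.2500+(1−p*)·23.5300)/1.04=45.4671; Δ=(58.2500−23.5300)/(225.1652−119.9650)=0.3300; B=V−Δ·S=-15.4452
Node (1,0) S=80.6000: V=(p*·59.7546+(1−p*)·169.3062)/1.04=90.7210; Δ=(59.7546−169.3062)/(98.3320−52.3900)=-2.3846; B=V−Δ·S=282.9168
Node (1,1) S=151.2800: V=(p*·45.4671+(1−p*)·59.7546)/1.04=48.0567; Δ=(45.4671−59.7546)/(184.5616−98.3320)=-0.1657; B=V−Δ·S=73.1224
Node (0,0) S=124.0000: V=(p*·48.0567+(1−p*)·90.7210)/1.04=59.1631; Δ=(48.0567−90.7210)/(151.2800−80.6000)=-0.6036; B=V−Δ·S=134.0127
Check: Δ(0,0)·S0 + B(0,0) = 59.1631 = V0.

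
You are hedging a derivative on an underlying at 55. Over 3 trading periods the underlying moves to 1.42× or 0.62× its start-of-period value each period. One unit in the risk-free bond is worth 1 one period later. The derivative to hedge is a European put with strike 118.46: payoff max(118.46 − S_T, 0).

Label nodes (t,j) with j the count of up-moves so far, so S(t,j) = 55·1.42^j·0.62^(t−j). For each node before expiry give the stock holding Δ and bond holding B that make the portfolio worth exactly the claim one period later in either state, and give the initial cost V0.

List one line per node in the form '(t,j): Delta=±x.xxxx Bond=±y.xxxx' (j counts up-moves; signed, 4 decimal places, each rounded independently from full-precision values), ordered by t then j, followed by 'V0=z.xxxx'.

Under the risk-neutral measure, an up-move has probability p* = (R−d)/(u−d) = 0.4750 and values discount at R = 1.
Terminal payoffs: V(3,0)=105.3520, V(3,1)=88.4384, V(3,2)=49.7008, V(3,3)=0.0000
  t=2,j=0: stock 21.1420 → up 30.0216 (V=88.4384), down 13.1080 (V=105.3520). Price 97.3180; hedge Δ=-1.0000, bond B=118.4600.
  t=2,j=1: stock 48.4220 → up 68.7592 (V=49.7008), down 30.0216 (V=88.4384). Price 70.0380; hedge Δ=-1.0000, bond B=118.4600.
  t=2,j=2: stock 110.9020 → up 157.4808 (V=0.0000), down 68.7592 (V=49.7008). Price 26.0929; hedge Δ=-0.5602, bond B=88.2188.
  t=1,j=0: stock 34.1000 → up 48.4220 (V=70.0380), down 21.1420 (V=97.3180). Price 84.3600; hedge Δ=-1.0000, bond B=118.4600.
  t=1,j=1: stock 78.1000 → up 110.9020 (V=26.0929), down 48.4220 (V=70.0380). Price 49.1641; hedge Δ=-0.7033, bond B=104.0955.
  t=0,j=0: stock 55.0000 → up 78.1000 (V=49.1641), down 34.1000 (V=84.3600). Price 67.6419; hedge Δ=-0.7999, bond B=111.6368.
Root portfolio cost Δ·55+B reproduces V0=67.6419.

(0,0): Delta=-0.7999 Bond=111.6368
(1,0): Delta=-1.0000 Bond=118.4600
(1,1): Delta=-0.7033 Bond=104.0955
(2,0): Delta=-1.0000 Bond=118.4600
(2,1): Delta=-1.0000 Bond=118.4600
(2,2): Delta=-0.5602 Bond=88.2188
V0=67.6419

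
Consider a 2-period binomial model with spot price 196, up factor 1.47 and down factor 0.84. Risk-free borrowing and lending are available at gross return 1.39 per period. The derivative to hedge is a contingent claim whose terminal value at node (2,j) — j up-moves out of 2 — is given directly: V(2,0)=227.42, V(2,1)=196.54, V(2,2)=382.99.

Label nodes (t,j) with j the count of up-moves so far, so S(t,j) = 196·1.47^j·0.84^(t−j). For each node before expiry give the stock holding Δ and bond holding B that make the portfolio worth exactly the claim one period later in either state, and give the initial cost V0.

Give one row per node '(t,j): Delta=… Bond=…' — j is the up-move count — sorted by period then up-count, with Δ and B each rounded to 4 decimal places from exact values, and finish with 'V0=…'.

(0,0): Delta=0.9255 Bond=-5.8704
(1,0): Delta=-0.2977 Bond=193.2326
(1,1): Delta=1.0272 Bond=-37.4532
V0=175.5303

Since d<R<u, set p* = (R−d)/(u−d) = 0.8730; price each node as the discounted p*-expectation of its children.
Terminal values V(2,·): V(2,0)=227.4200, V(2,1)=196.5400, V(2,2)=382.9900
  t=1,j=0: stock 164.6400 → up 242.0208 (V=196.5400), down 138.2976 (V=227.4200). Price 144.2167; hedge Δ=-0.2977, bond B=193.2326.
  t=1,j=1: stock 288.1200 → up 423.5364 (V=382.9900), down 242.0208 (V=196.5400). Price 258.4991; hedge Δ=1.0272, bond B=-37.4532.
  t=0,j=0: stock 196.0000 → up 288.1200 (V=258.4991), down 164.6400 (V=144.2167). Price 175.5303; hedge Δ=0.9255, bond B=-5.8704.
Check: Δ(0,0)·S0 + B(0,0) = 175.5303 = V0.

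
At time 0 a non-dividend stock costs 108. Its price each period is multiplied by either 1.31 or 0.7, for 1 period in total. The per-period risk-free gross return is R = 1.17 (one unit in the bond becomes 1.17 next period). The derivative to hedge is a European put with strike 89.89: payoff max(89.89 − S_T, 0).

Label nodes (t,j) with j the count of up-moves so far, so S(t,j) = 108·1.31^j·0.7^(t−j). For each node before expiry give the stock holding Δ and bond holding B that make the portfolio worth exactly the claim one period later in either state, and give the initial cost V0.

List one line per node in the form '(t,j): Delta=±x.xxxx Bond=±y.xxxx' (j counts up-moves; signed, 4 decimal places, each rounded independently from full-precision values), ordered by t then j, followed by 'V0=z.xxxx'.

(0,0): Delta=-0.2169 Bond=26.2294
V0=2.8031

No-arbitrage ⇒ martingale measure with p* = (R−d)/(u−d) = 0.7705.
Terminal values V(1,·): V(1,0)=14.2900, V(1,1)=0.0000
(0,0): S=108.0000. Δ = (V_up−V_dn)/(S_up−S_dn) = (0.0000−14.2900)/(141.4800−75.6000) = -0.2169. V = [p*·0.0000 + (1−p*)·14.2900]/1.17 = 2.8031. B = V − Δ·S = 26.2294.
The time-0 hedge costs 2.8031, which is the no-arbitrage price.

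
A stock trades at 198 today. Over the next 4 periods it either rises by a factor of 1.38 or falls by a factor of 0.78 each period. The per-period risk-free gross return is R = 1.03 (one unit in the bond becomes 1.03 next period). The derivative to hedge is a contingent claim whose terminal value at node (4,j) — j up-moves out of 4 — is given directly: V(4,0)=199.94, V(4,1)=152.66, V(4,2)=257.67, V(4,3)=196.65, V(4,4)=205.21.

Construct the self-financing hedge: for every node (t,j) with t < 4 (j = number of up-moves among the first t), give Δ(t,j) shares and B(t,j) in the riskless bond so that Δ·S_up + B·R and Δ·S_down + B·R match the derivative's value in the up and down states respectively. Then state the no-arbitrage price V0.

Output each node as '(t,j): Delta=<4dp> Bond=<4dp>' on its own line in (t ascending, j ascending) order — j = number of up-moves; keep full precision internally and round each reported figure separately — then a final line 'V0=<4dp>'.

(0,0): Delta=0.1337 Bond=155.0959
(1,0): Delta=0.2478 Bond=142.1265
(1,1): Delta=0.0434 Bond=184.4199
(2,0): Delta=0.2173 Bond=150.0741
(2,1): Delta=0.2720 Bond=141.2330
(2,2): Delta=-0.1374 Bond=258.1599
(3,0): Delta=-0.8386 Bond=253.7903
(3,1): Delta=1.0528 Bond=15.6767
(3,2): Delta=-0.3458 Bond=327.1806
(3,3): Delta=0.0274 Bond=180.1184
V0=181.5755

No-arbitrage ⇒ martingale measure with p* = (R−d)/(u−d) = 0.4167.
Payoff layer (t=4): V(4,0)=199.9400, V(4,1)=152.6600, V(4,2)=257.6700, V(4,3)=196.6500, V(4,4)=205.2100
  t=3,j=0: stock 93.9613 → up 129.6666 (V=152.6600), down 73.2898 (V=199.9400). Price 174.9903; hedge Δ=-0.8386, bond B=253.7903.
  t=3,j=1: stock 166.2392 → up 229.4101 (V=257.6700), down 129.6666 (V=152.6600). Price 190.6934; hedge Δ=1.0528, bond B=15.6767.
  t=3,j=2: stock 294.1155 → up 405.8794 (V=196.6500), down 229.4101 (V=257.6700). Price 225.4806; hedge Δ=-0.3458, bond B=327.1806.
  t=3,j=3: stock 520.3583 → up 718.0944 (V=205.2100), down 405.8794 (V=196.6500). Price 194.3851; hedge Δ=0.0274, bond B=180.1184.
  t=2,j=0: stock 120.4632 → up 166.2392 (V=190.6934), down 93.9613 (V=174.9903). Price 176.2459; hedge Δ=0.2173, bond B=150.0741.
  t=2,j=1: stock 213.1272 → up 294.1155 (V=225.4806), down 166.2392 (V=190.6934). Price 199.2117; hedge Δ=0.2720, bond B=141.2330.
  t=2,j=2: stock 377.0712 → up 520.3583 (V=194.3851), down 294.1155 (V=225.4806). Price 206.3341; hedge Δ=-0.1374, bond B=258.1599.
  t=1,j=0: stock 154.4400 → up 213.1272 (V=199.2117), down 120.4632 (V=176.2459). Price 180.4029; hedge Δ=0.2478, bond B=142.1265.
  t=1,j=1: stock 273.2400 → up 377.0712 (V=206.3341), down 213.1272 (V=199.2117). Price 196.2906; hedge Δ=0.0434, bond B=184.4199.
  t=0,j=0: stock 198.0000 → up 273.2400 (V=196.2906), down 154.4400 (V=180.4029). Price 181.5755; hedge Δ=0.1337, bond B=155.0959.
Check: Δ(0,0)·S0 + B(0,0) = 181.5755 = V0.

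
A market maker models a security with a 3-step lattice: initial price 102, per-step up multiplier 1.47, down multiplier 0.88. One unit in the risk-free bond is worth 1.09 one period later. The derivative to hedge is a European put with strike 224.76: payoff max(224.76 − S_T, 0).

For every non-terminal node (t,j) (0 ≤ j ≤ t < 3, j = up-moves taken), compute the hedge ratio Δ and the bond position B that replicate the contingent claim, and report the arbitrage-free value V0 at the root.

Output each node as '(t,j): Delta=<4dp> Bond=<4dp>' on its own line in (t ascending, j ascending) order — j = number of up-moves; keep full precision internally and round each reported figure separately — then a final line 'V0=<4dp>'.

(0,0): Delta=-0.8242 Bond=159.0750
(1,0): Delta=-1.0000 Bond=189.1760
(1,1): Delta=-0.6337 Bond=144.8299
(2,0): Delta=-1.0000 Bond=206.2018
(2,1): Delta=-1.0000 Bond=206.2018
(2,2): Delta=-0.2368 Bond=70.3973
V0=75.0116

No-arbitrage ⇒ martingale measure with p* = (R−d)/(u−d) = 0.3559.
At expiry t=3: V(3,0)=155.2499, V(3,1)=108.6465, V(3,2)=30.7976, V(3,3)=0.0000
Node (2,0) S=78.9888: V=(p*·108.6465+(1−p*)·155.2499)/1.09=127.2130; Δ=(108.6465−155.2499)/(116.1135−69.5101)=-1.0000; B=V−Δ·S=206.2018
Node (2,1) S=131.9472: V=(p*·30.7976+(1−p*)·108.6465)/1.09=74.2546; Δ=(30.7976−108.6465)/(193.9624−116.1135)=-1.0000; B=V−Δ·S=206.2018
Node (2,2) S=220.4118: V=(p*·0.0000+(1−p*)·30.7976)/1.09=18.1979; Δ=(0.0000−30.7976)/(324.0053−193.9624)=-0.2368; B=V−Δ·S=70.3973
Node (1,0) S=89.7600: V=(p*·74.2546+(1−p*)·127.2130)/1.09=99.4160; Δ=(74.2546−127.2130)/(131.9472−78.9888)=-1.0000; B=V−Δ·S=189.1760
Node (1,1) S=149.9400: V=(p*·18.1979+(1−p*)·74.2546)/1.09=49.8186; Δ=(18.1979−74.2546)/(220.4118−131.9472)=-0.6337; B=V−Δ·S=144.8299
Node (0,0) S=102.0000: V=(p*·49.8186+(1−p*)·99.4160)/1.09=75.0116; Δ=(49.8186−99.4160)/(149.9400−89.7600)=-0.8242; B=V−Δ·S=159.0750
Self-financing check: at every node Δ·S+B equals the discounted successor values.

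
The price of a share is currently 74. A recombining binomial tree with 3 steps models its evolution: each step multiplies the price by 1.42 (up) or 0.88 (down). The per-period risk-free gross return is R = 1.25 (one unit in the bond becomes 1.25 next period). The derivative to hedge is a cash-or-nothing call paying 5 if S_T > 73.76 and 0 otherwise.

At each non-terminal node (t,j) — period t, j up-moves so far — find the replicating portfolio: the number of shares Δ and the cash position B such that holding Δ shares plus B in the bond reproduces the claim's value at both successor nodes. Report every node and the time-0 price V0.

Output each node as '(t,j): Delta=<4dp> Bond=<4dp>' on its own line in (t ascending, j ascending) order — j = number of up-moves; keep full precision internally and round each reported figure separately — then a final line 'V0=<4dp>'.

Risk-neutral probability p* = (R−d)/(u−d) = (1.25−0.88)/(1.42−0.88) = 0.6852.
Terminal payoffs: V(3,0)=0.0000, V(3,1)=5.0000, V(3,2)=5.0000, V(3,3)=5.0000
  t=2,j=0: stock 57.3056 → up 81.3740 (V=5.0000), down 50.4289 (V=0.0000). Price 2.7407; hedge Δ=0.1616, bond B=-6.5185.
  t=2,j=1: stock 92.4704 → up 131.3080 (V=5.0000), down 81.3740 (V=5.0000). Price 4.0000; hedge Δ=0.0000, bond B=4.0000.
  t=2,j=2: stock 149.2136 → up 211.8833 (V=5.0000), down 131.3080 (V=5.0000). Price 4.0000; hedge Δ=0.0000, bond B=4.0000.
  t=1,j=0: stock 65.1200 → up 92.4704 (V=4.0000), down 57.3056 (V=2.7407). Price 2.8829; hedge Δ=0.0358, bond B=0.5509.
  t=1,j=1: stock 105.0800 → up 149.2136 (V=4.0000), down 92.4704 (V=4.0000). Price 3.2000; hedge Δ=0.0000, bond B=3.2000.
  t=0,j=0: stock 74.0000 → up 105.0800 (V=3.2000), down 65.1200 (V=2.8829). Price 2.4801; hedge Δ=0.0079, bond B=1.8928.
The time-0 hedge costs 2.4801, which is the no-arbitrage price.

(0,0): Delta=0.0079 Bond=1.8928
(1,0): Delta=0.0358 Bond=0.5509
(1,1): Delta=0.0000 Bond=3.2000
(2,0): Delta=0.1616 Bond=-6.5185
(2,1): Delta=0.0000 Bond=4.0000
(2,2): Delta=0.0000 Bond=4.0000
V0=2.4801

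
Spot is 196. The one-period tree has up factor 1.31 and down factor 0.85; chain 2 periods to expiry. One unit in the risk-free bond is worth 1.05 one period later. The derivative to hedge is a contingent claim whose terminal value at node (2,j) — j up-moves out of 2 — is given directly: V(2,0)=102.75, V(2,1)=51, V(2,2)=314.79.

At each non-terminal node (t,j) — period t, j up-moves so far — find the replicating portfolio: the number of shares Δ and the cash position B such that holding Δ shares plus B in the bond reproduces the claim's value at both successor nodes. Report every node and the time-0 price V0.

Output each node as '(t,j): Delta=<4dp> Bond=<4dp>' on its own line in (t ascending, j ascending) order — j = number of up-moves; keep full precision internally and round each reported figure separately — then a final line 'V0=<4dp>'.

(0,0): Delta=0.9025 Bond=-70.4133
(1,0): Delta=-0.6753 Bond=188.9286
(1,1): Delta=2.2334 Bond=-415.6553
V0=106.4838

Under the risk-neutral measure, an up-move has probability p* = (R−d)/(u−d) = 0.4348 and values discount at R = 1.05.
Terminal payoffs: V(2,0)=102.7500, V(2,1)=51.0000, V(2,2)=314.7900
(1,0): S=166.6000. Δ = (V_up−V_dn)/(S_up−S_dn) = (51.0000−102.7500)/(218.2460−141.6100) = -0.6753. V = [p*·51.0000 + (1−p*)·102.7500]/1.05 = 76.4286. B = V − Δ·S = 188.9286.
(1,1): S=256.7600. Δ = (V_up−V_dn)/(S_up−S_dn) = (314.7900−51.0000)/(336.3556−218.2460) = 2.2334. V = [p*·314.7900 + (1−p*)·51.0000]/1.05 = 157.8012. B = V − Δ·S = -415.6553.
(0,0): S=196.0000. Δ = (V_up−V_dn)/(S_up−S_dn) = (157.8012−76.4286)/(256.7600−166.6000) = 0.9025. V = [p*·157.8012 + (1−p*)·76.4286]/1.05 = 106.4838. B = V − Δ·S = -70.4133.
Self-financing check: at every node Δ·S+B equals the discounted successor values.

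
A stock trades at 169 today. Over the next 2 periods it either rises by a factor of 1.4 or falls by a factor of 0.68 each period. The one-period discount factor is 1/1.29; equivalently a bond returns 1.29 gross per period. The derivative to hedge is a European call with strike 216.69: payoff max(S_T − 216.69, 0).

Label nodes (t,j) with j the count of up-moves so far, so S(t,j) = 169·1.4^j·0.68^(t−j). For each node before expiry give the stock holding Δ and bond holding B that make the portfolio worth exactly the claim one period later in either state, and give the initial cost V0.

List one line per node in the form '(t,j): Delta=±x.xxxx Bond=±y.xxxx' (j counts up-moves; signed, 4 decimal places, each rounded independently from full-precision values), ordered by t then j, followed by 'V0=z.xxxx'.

The replicating-portfolio and risk-neutral prices coincide; use p* = (1.29−0.68)/(1.4−0.68) = 0.8472 for the latter.
Payoff layer (t=2): V(2,0)=0.0000, V(2,1)=0.0000, V(2,2)=114.5500
(1,0): S=114.9200. Δ = (V_up−V_dn)/(S_up−S_dn) = (0.0000−0.0000)/(160.8880−78.1456) = 0.0000. V = [p*·0.0000 + (1−p*)·0.0000]/1.29 = 0.0000. B = V − Δ·S = 0.0000.
(1,1): S=236.6000. Δ = (V_up−V_dn)/(S_up−S_dn) = (114.5500−0.0000)/(331.2400−160.8880) = 0.6724. V = [p*·114.5500 + (1−p*)·0.0000]/1.29 = 75.2320. B = V − Δ·S = -83.8652.
(0,0): S=169.0000. Δ = (V_up−V_dn)/(S_up−S_dn) = (75.2320−0.0000)/(236.6000−114.9200) = 0.6183. V = [p*·75.2320 + (1−p*)·0.0000]/1.29 = 49.4095. B = V − Δ·S = -55.0794.
Each (Δ,B) replicates both successor values, so the strategy is self-financing and V0 is arbitrage-free.

(0,0): Delta=0.6183 Bond=-55.0794
(1,0): Delta=0.0000 Bond=0.0000
(1,1): Delta=0.6724 Bond=-83.8652
V0=49.4095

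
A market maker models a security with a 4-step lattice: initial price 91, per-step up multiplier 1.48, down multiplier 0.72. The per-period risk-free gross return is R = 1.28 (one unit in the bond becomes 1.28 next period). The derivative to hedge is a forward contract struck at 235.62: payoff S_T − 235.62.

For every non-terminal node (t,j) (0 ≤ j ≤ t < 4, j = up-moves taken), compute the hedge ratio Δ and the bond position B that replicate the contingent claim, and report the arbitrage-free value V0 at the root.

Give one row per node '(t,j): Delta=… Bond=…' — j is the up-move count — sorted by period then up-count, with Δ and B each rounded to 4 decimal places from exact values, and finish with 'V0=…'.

Since d<R<u, set p* = (R−d)/(u−d) = 0.7368; price each node as the discounted p*-expectation of its children.
Payoff layer (t=4): V(4,0)=-211.1648, V(4,1)=-185.3510, V(4,2)=-132.2892, V(4,3)=-23.2178, V(4,4)=200.9845
Node (3,0) S=33.9656: V=(p*·-185.3510+(1−p*)·-211.1648)/1.28=-150.1126; Δ=(-185.3510−-211.1648)/(50.2690−24.4552)=1.0000; B=V−Δ·S=-184.0781
Node (3,1) S=69.8181: V=(p*·-132.2892+(1−p*)·-185.3510)/1.28=-114.2600; Δ=(-132.2892−-185.3510)/(103.3308−50.2690)=1.0000; B=V−Δ·S=-184.0781
Node (3,2) S=143.5150: V=(p*·-23.2178+(1−p*)·-132.2892)/1.28=-40.5631; Δ=(-23.2178−-132.2892)/(212.4022−103.3308)=1.0000; B=V−Δ·S=-184.0781
Node (3,3) S=295.0031: V=(p*·200.9845+(1−p*)·-23.2178)/1.28=110.9249; Δ=(200.9845−-23.2178)/(436.6045−212.4022)=1.0000; B=V−Δ·S=-184.0781
Node (2,0) S=47.1744: V=(p*·-114.2600+(1−p*)·-150.1126)/1.28=-96.6366; Δ=(-114.2600−-150.1126)/(69.8181−33.9656)=1.0000; B=V−Δ·S=-143.8110
Node (2,1) S=96.9696: V=(p*·-40.5631+(1−p*)·-114.2600)/1.28=-46.8414; Δ=(-40.5631−-114.2600)/(143.5150−69.8181)=1.0000; B=V−Δ·S=-143.8110
Node (2,2) S=199.3264: V=(p*·110.9249+(1−p*)·-40.5631)/1.28=55.5154; Δ=(110.9249−-40.5631)/(295.0031−143.5150)=1.0000; B=V−Δ·S=-143.8110
Node (1,0) S=65.5200: V=(p*·-46.8414+(1−p*)·-96.6366)/1.28=-46.8324; Δ=(-46.8414−-96.6366)/(96.9696−47.1744)=1.0000; B=V−Δ·S=-112.3524
Node (1,1) S=134.6800: V=(p*·55.5154+(1−p*)·-46.8414)/1.28=22.3276; Δ=(55.5154−-46.8414)/(199.3264−96.9696)=1.0000; B=V−Δ·S=-112.3524
Node (0,0) S=91.0000: V=(p*·22.3276+(1−p*)·-46.8324)/1.28=3.2247; Δ=(22.3276−-46.8324)/(134.6800−65.5200)=1.0000; B=V−Δ·S=-87.7753
The time-0 hedge costs 3.2247, which is the no-arbitrage price.

(0,0): Delta=1.0000 Bond=-87.7753
(1,0): Delta=1.0000 Bond=-112.3524
(1,1): Delta=1.0000 Bond=-112.3524
(2,0): Delta=1.0000 Bond=-143.8110
(2,1): Delta=1.0000 Bond=-143.8110
(2,2): Delta=1.0000 Bond=-143.8110
(3,0): Delta=1.0000 Bond=-184.0781
(3,1): Delta=1.0000 Bond=-184.0781
(3,2): Delta=1.0000 Bond=-184.0781
(3,3): Delta=1.0000 Bond=-184.0781
V0=3.2247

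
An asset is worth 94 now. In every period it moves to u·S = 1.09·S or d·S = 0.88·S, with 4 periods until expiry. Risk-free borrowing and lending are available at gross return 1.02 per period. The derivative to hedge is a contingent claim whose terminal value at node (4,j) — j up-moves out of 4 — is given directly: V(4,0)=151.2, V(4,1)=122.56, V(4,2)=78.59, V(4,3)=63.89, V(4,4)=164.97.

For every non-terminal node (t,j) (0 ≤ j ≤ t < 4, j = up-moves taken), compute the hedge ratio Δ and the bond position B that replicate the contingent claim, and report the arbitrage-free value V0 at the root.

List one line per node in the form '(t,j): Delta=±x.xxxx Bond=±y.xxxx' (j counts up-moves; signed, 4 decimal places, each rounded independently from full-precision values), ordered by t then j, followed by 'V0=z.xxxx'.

Risk-neutral probability p* = (R−d)/(u−d) = (1.02−0.88)/(1.09−0.88) = 0.6667.
Payoff layer (t=4): V(4,0)=151.2000, V(4,1)=122.5600, V(4,2)=78.5900, V(4,3)=63.8900, V(4,4)=164.9700
Node (3,0) S=64.0584: V=(p*·122.5600+(1−p*)·151.2000)/1.02=129.5163; Δ=(122.5600−151.2000)/(69.8236−56.3714)=-2.1290; B=V−Δ·S=265.8973
Node (3,1) S=79.3450: V=(p*·78.5900+(1−p*)·122.5600)/1.02=91.4183; Δ=(78.5900−122.5600)/(86.4861−69.8236)=-2.6389; B=V−Δ·S=300.7993
Node (3,2) S=98.2796: V=(p*·63.8900+(1−p*)·78.5900)/1.02=67.4412; Δ=(63.8900−78.5900)/(107.1248−86.4861)=-0.7123; B=V−Δ·S=137.4412
Node (3,3) S=121.7327: V=(p*·164.9700+(1−p*)·63.8900)/1.02=128.7026; Δ=(164.9700−63.8900)/(132.6887−107.1248)=3.9540; B=V−Δ·S=-352.6307
Node (2,0) S=72.7936: V=(p*·91.4183+(1−p*)·129.5163)/1.02=102.0761; Δ=(91.4183−129.5163)/(79.3450−64.0584)=-2.4922; B=V−Δ·S=283.4954
Node (2,1) S=90.1648: V=(p*·67.4412+(1−p*)·91.4183)/1.02=73.9545; Δ=(67.4412−91.4183)/(98.2796−79.3450)=-1.2663; B=V−Δ·S=188.1312
Node (2,2) S=111.6814: V=(p*·128.7026+(1−p*)·67.4412)/1.02=106.1590; Δ=(128.7026−67.4412)/(121.7327−98.2796)=2.6121; B=V−Δ·S=-185.5622
Node (1,0) S=82.7200: V=(p*·73.9545+(1−p*)·102.0761)/1.02=81.6945; Δ=(73.9545−102.0761)/(90.1648−72.7936)=-1.6189; B=V−Δ·S=215.6071
Node (1,1) S=102.4600: V=(p*·106.1590+(1−p*)·73.9545)/1.02=93.5531; Δ=(106.1590−73.9545)/(111.6814−90.1648)=1.4967; B=V−Δ·S=-59.8017
Node (0,0) S=94.0000: V=(p*·93.5531+(1−p*)·81.6945)/1.02=87.8433; Δ=(93.5531−81.6945)/(102.4600−82.7200)=0.6007; B=V−Δ·S=31.3738
Each (Δ,B) replicates both successor values, so the strategy is self-financing and V0 is arbitrage-free.

(0,0): Delta=0.6007 Bond=31.3738
(1,0): Delta=-1.6189 Bond=215.6071
(1,1): Delta=1.4967 Bond=-59.8017
(2,0): Delta=-2.4922 Bond=283.4954
(2,1): Delta=-1.2663 Bond=188.1312
(2,2): Delta=2.6121 Bond=-185.5622
(3,0): Delta=-2.1290 Bond=265.8973
(3,1): Delta=-2.6389 Bond=300.7993
(3,2): Delta=-0.7123 Bond=137.4412
(3,3): Delta=3.9540 Bond=-352.6307
V0=87.8433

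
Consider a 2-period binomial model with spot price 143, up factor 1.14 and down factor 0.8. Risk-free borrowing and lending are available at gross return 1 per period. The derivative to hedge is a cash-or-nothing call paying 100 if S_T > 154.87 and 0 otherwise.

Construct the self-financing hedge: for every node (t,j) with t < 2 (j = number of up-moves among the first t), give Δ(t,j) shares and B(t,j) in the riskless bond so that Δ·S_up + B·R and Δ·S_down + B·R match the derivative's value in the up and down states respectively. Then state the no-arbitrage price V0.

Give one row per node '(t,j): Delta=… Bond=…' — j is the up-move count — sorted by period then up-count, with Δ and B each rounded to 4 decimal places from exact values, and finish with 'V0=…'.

The replicating-portfolio and risk-neutral prices coincide; use p* = (1−0.8)/(1.14−0.8) = 0.5882 for the latter.
Payoff layer (t=2): V(2,0)=0.0000, V(2,1)=0.0000, V(2,2)=100.0000
(1,0): S=114.4000. Δ = (V_up−V_dn)/(S_up−S_dn) = (0.0000−0.0000)/(130.4160−91.5200) = 0.0000. V = [p*·0.0000 + (1−p*)·0.0000]/1 = 0.0000. B = V − Δ·S = 0.0000.
(1,1): S=163.0200. Δ = (V_up−V_dn)/(S_up−S_dn) = (100.0000−0.0000)/(185.8428−130.4160) = 1.8042. V = [p*·100.0000 + (1−p*)·0.0000]/1 = 58.8235. B = V − Δ·S = -235.2941.
(0,0): S=143.0000. Δ = (V_up−V_dn)/(S_up−S_dn) = (58.8235−0.0000)/(163.0200−114.4000) = 1.2099. V = [p*·58.8235 + (1−p*)·0.0000]/1 = 34.6021. B = V − Δ·S = -138.4083.
The time-0 hedge costs 34.6021, which is the no-arbitrage price.

(0,0): Delta=1.2099 Bond=-138.4083
(1,0): Delta=0.0000 Bond=0.0000
(1,1): Delta=1.8042 Bond=-235.2941
V0=34.6021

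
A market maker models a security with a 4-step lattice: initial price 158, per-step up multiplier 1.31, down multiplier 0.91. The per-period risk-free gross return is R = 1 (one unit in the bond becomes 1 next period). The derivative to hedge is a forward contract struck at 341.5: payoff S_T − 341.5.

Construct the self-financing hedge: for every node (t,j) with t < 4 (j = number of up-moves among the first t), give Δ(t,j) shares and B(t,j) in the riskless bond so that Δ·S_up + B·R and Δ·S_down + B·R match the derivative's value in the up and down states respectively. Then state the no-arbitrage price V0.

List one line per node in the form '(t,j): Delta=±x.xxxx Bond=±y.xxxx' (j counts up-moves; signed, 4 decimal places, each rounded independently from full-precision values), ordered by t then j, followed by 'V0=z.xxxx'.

Risk-neutral probability p* = (R−d)/(u−d) = (1−0.91)/(1.31−0.91) = 0.2250.
Payoff layer (t=4): V(4,0)=-233.1516, V(4,1)=-185.5259, V(4,2)=-116.9658, V(4,3)=-18.2695, V(4,4)=123.8099
(3,0): S=119.0642. Δ = (V_up−V_dn)/(S_up−S_dn) = (-185.5259−-233.1516)/(155.9741−108.3484) = 1.0000. V = [p*·-185.5259 + (1−p*)·-233.1516]/1 = -222.4358. B = V − Δ·S = -341.5000.
(3,1): S=171.4001. Δ = (V_up−V_dn)/(S_up−S_dn) = (-116.9658−-185.5259)/(224.5342−155.9741) = 1.0000. V = [p*·-116.9658 + (1−p*)·-185.5259]/1 = -170.0999. B = V − Δ·S = -341.5000.
(3,2): S=246.7409. Δ = (V_up−V_dn)/(S_up−S_dn) = (-18.2695−-116.9658)/(323.2305−224.5342) = 1.0000. V = [p*·-18.2695 + (1−p*)·-116.9658]/1 = -94.7591. B = V − Δ·S = -341.5000.
(3,3): S=355.1984. Δ = (V_up−V_dn)/(S_up−S_dn) = (123.8099−-18.2695)/(465.3099−323.2305) = 1.0000. V = [p*·123.8099 + (1−p*)·-18.2695]/1 = 13.6984. B = V − Δ·S = -341.5000.
(2,0): S=130.8398. Δ = (V_up−V_dn)/(S_up−S_dn) = (-170.0999−-222.4358)/(171.4001−119.0642) = 1.0000. V = [p*·-170.0999 + (1−p*)·-222.4358]/1 = -210.6602. B = V − Δ·S = -341.5000.
(2,1): S=188.3518. Δ = (V_up−V_dn)/(S_up−S_dn) = (-94.7591−-170.0999)/(246.7409−171.4001) = 1.0000. V = [p*·-94.7591 + (1−p*)·-170.0999]/1 = -153.1482. B = V − Δ·S = -341.5000.
(2,2): S=271.1438. Δ = (V_up−V_dn)/(S_up−S_dn) = (13.6984−-94.7591)/(355.1984−246.7409) = 1.0000. V = [p*·13.6984 + (1−p*)·-94.7591]/1 = -70.3562. B = V − Δ·S = -341.5000.
(1,0): S=143.7800. Δ = (V_up−V_dn)/(S_up−S_dn) = (-153.1482−-210.6602)/(188.3518−130.8398) = 1.0000. V = [p*·-153.1482 + (1−p*)·-210.6602]/1 = -197.7200. B = V − Δ·S = -341.5000.
(1,1): S=206.9800. Δ = (V_up−V_dn)/(S_up−S_dn) = (-70.3562−-153.1482)/(271.1438−188.3518) = 1.0000. V = [p*·-70.3562 + (1−p*)·-153.1482]/1 = -134.5200. B = V − Δ·S = -341.5000.
(0,0): S=158.0000. Δ = (V_up−V_dn)/(S_up−S_dn) = (-134.5200−-197.7200)/(206.9800−143.7800) = 1.0000. V = [p*·-134.5200 + (1−p*)·-197.7200]/1 = -183.5000. B = V − Δ·S = -341.5000.
Root portfolio cost Δ·158+B reproduces V0=-183.5000.

(0,0): Delta=1.0000 Bond=-341.5000
(1,0): Delta=1.0000 Bond=-341.5000
(1,1): Delta=1.0000 Bond=-341.5000
(2,0): Delta=1.0000 Bond=-341.5000
(2,1): Delta=1.0000 Bond=-341.5000
(2,2): Delta=1.0000 Bond=-341.5000
(3,0): Delta=1.0000 Bond=-341.5000
(3,1): Delta=1.0000 Bond=-341.5000
(3,2): Delta=1.0000 Bond=-341.5000
(3,3): Delta=1.0000 Bond=-341.5000
V0=-183.5000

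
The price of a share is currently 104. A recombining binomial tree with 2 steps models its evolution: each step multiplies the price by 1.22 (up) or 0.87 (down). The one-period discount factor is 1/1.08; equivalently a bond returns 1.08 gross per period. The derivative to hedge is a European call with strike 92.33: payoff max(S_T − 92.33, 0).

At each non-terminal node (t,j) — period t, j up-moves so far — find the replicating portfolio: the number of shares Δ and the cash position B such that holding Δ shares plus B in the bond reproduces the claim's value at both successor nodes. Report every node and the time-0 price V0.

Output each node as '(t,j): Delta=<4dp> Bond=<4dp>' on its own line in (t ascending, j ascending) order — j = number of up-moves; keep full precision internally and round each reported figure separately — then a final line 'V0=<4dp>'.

The replicating-portfolio and risk-neutral prices coincide; use p* = (1.08−0.87)/(1.22−0.87) = 0.6000 for the latter.
Terminal payoffs: V(2,0)=0.0000, V(2,1)=18.0556, V(2,2)=62.4636
Node (1,0) S=90.4800: V=(p*·18.0556+(1−p*)·0.0000)/1.08=10.0309; Δ=(18.0556−0.0000)/(110.3856−78.7176)=0.5702; B=V−Δ·S=-41.5565
Node (1,1) S=126.8800: V=(p*·62.4636+(1−p*)·18.0556)/1.08=41.3893; Δ=(62.4636−18.0556)/(154.7936−110.3856)=1.0000; B=V−Δ·S=-85.4907
Node (0,0) S=104.0000: V=(p*·41.3893+(1−p*)·10.0309)/1.08=26.7092; Δ=(41.3893−10.0309)/(126.8800−90.4800)=0.8615; B=V−Δ·S=-62.8862
Self-financing check: at every node Δ·S+B equals the discounted successor values.

(0,0): Delta=0.8615 Bond=-62.8862
(1,0): Delta=0.5702 Bond=-41.5565
(1,1): Delta=1.0000 Bond=-85.4907
V0=26.7092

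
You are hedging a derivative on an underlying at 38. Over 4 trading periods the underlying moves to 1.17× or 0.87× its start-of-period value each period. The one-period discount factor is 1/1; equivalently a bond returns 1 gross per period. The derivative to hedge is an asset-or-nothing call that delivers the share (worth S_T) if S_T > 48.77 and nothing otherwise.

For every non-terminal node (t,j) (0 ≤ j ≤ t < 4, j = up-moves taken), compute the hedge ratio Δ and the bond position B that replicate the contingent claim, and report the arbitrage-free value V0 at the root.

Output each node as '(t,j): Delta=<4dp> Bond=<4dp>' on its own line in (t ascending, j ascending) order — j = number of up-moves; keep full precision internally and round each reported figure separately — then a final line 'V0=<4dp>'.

Since d<R<u, set p* = (R−d)/(u−d) = 0.4333; price each node as the discounted p*-expectation of its children.
Terminal payoffs: V(4,0)=0.0000, V(4,1)=0.0000, V(4,2)=0.0000, V(4,3)=52.9493, V(4,4)=71.2077
Node (3,0) S=25.0231: V=(p*·0.0000+(1−p*)·0.0000)/1=0.0000; Δ=(0.0000−0.0000)/(29.2770−21.7701)=0.0000; B=V−Δ·S=0.0000
Node (3,1) S=33.6518: V=(p*·0.0000+(1−p*)·0.0000)/1=0.0000; Δ=(0.0000−0.0000)/(39.3726−29.2770)=0.0000; B=V−Δ·S=0.0000
Node (3,2) S=45.2558: V=(p*·52.9493+(1−p*)·0.0000)/1=22.9447; Δ=(52.9493−0.0000)/(52.9493−39.3726)=3.9000; B=V−Δ·S=-153.5530
Node (3,3) S=60.8613: V=(p*·71.2077+(1−p*)·52.9493)/1=60.8613; Δ=(71.2077−52.9493)/(71.2077−52.9493)=1.0000; B=V−Δ·S=0.0000
Node (2,0) S=28.7622: V=(p*·0.0000+(1−p*)·0.0000)/1=0.0000; Δ=(0.0000−0.0000)/(33.6518−25.0231)=0.0000; B=V−Δ·S=0.0000
Node (2,1) S=38.6802: V=(p*·22.9447+(1−p*)·0.0000)/1=9.9427; Δ=(22.9447−0.0000)/(45.2558−33.6518)=1.9773; B=V−Δ·S=-66.5397
Node (2,2) S=52.0182: V=(p*·60.8613+(1−p*)·22.9447)/1=39.3752; Δ=(60.8613−22.9447)/(60.8613−45.2558)=2.4297; B=V−Δ·S=-87.0134
Node (1,0) S=33.0600: V=(p*·9.9427+(1−p*)·0.0000)/1=4.3085; Δ=(9.9427−0.0000)/(38.6802−28.7622)=1.0025; B=V−Δ·S=-28.8338
Node (1,1) S=44.4600: V=(p*·39.3752+(1−p*)·9.9427)/1=22.6968; Δ=(39.3752−9.9427)/(52.0182−38.6802)=2.2067; B=V−Δ·S=-75.4116
Node (0,0) S=38.0000: V=(p*·22.6968+(1−p*)·4.3085)/1=12.2768; Δ=(22.6968−4.3085)/(44.4600−33.0600)=1.6130; B=V−Δ·S=-49.0175
Check: Δ(0,0)·S0 + B(0,0) = 12.2768 = V0.

(0,0): Delta=1.6130 Bond=-49.0175
(1,0): Delta=1.0025 Bond=-28.8338
(1,1): Delta=2.2067 Bond=-75.4116
(2,0): Delta=0.0000 Bond=0.0000
(2,1): Delta=1.9773 Bond=-66.5397
(2,2): Delta=2.4297 Bond=-87.0134
(3,0): Delta=0.0000 Bond=0.0000
(3,1): Delta=0.0000 Bond=0.0000
(3,2): Delta=3.9000 Bond=-153.5530
(3,3): Delta=1.0000 Bond=0.0000
V0=12.2768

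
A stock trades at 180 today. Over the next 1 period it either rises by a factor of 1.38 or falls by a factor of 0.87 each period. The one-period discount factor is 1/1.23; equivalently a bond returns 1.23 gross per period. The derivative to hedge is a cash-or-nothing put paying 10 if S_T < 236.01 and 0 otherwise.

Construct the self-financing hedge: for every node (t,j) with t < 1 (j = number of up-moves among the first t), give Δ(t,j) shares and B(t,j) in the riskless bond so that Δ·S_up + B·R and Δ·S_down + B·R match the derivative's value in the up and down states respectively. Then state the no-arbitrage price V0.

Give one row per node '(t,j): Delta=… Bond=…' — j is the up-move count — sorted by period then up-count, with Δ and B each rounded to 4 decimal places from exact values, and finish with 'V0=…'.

The replicating-portfolio and risk-neutral prices coincide; use p* = (1.23−0.87)/(1.38−0.87) = 0.7059 for the latter.
Terminal values V(1,·): V(1,0)=10.0000, V(1,1)=0.0000
  t=0,j=0: stock 180.0000 → up 248.4000 (V=0.0000), down 156.6000 (V=10.0000). Price 2.3912; hedge Δ=-0.1089, bond B=21.9990.
Check: Δ(0,0)·S0 + B(0,0) = 2.3912 = V0.

(0,0): Delta=-0.1089 Bond=21.9990
V0=2.3912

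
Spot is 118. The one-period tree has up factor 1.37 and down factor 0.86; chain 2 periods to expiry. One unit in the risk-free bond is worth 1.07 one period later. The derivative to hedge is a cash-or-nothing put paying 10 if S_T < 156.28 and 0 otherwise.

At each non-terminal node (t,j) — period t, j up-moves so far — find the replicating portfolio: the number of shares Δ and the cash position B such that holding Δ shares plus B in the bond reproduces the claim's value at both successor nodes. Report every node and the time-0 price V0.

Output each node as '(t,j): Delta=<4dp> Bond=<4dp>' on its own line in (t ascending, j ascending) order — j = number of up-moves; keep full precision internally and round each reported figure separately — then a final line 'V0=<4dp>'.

(0,0): Delta=-0.0639 Bond=14.7991
(1,0): Delta=0.0000 Bond=9.3458
(1,1): Delta=-0.1213 Bond=25.1054
V0=7.2535

Under the risk-neutral measure, an up-move has probability p* = (R−d)/(u−d) = 0.4118 and values discount at R = 1.07.
At expiry t=2: V(2,0)=10.0000, V(2,1)=10.0000, V(2,2)=0.0000
(1,0): S=101.4800. Δ = (V_up−V_dn)/(S_up−S_dn) = (10.0000−10.0000)/(139.0276−87.2728) = 0.0000. V = [p*·10.0000 + (1−p*)·10.0000]/1.07 = 9.3458. B = V − Δ·S = 9.3458.
(1,1): S=161.6600. Δ = (V_up−V_dn)/(S_up−S_dn) = (0.0000−10.0000)/(221.4742−139.0276) = -0.1213. V = [p*·0.0000 + (1−p*)·10.0000]/1.07 = 5.4975. B = V − Δ·S = 25.1054.
(0,0): S=118.0000. Δ = (V_up−V_dn)/(S_up−S_dn) = (5.4975−9.3458)/(161.6600−101.4800) = -0.0639. V = [p*·5.4975 + (1−p*)·9.3458]/1.07 = 7.2535. B = V − Δ·S = 14.7991.
Each (Δ,B) replicates both successor values, so the strategy is self-financing and V0 is arbitrage-free.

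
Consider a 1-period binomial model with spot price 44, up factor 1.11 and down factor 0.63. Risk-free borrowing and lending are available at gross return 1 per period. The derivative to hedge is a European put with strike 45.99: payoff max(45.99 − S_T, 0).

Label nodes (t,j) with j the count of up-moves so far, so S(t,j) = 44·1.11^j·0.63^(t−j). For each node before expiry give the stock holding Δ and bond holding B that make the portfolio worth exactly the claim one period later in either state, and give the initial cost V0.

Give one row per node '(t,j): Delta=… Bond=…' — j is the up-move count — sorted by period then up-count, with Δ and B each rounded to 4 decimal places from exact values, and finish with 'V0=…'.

(0,0): Delta=-0.8651 Bond=42.2494
V0=4.1869

Risk-neutral probability p* = (R−d)/(u−d) = (1−0.63)/(1.11−0.63) = 0.7708.
At expiry t=1: V(1,0)=18.2700, V(1,1)=0.0000
(0,0): S=44.0000. Δ = (V_up−V_dn)/(S_up−S_dn) = (0.0000−18.2700)/(48.8400−27.7200) = -0.8651. V = [p*·0.0000 + (1−p*)·18.2700]/1 = 4.1869. B = V − Δ·S = 42.2494.
Root portfolio cost Δ·44+B reproduces V0=4.1869.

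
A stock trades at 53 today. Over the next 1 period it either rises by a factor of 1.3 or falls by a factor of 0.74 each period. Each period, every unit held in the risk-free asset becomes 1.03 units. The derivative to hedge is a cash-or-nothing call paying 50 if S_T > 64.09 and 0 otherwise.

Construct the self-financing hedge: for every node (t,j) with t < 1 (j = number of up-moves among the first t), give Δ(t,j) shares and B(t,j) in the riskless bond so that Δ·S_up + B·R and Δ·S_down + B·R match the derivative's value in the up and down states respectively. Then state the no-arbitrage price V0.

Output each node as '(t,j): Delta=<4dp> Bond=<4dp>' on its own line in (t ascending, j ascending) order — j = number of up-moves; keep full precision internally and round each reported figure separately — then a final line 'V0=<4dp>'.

(0,0): Delta=1.6846 Bond=-64.1470
V0=25.1387

The replicating-portfolio and risk-neutral prices coincide; use p* = (1.03−0.74)/(1.3−0.74) = 0.5179 for the latter.
Terminal values V(1,·): V(1,0)=0.0000, V(1,1)=50.0000
  t=0,j=0: stock 53.0000 → up 68.9000 (V=50.0000), down 39.2200 (V=0.0000). Price 25.1387; hedge Δ=1.6846, bond B=-64.1470.
Self-financing check: at every node Δ·S+B equals the discounted successor values.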